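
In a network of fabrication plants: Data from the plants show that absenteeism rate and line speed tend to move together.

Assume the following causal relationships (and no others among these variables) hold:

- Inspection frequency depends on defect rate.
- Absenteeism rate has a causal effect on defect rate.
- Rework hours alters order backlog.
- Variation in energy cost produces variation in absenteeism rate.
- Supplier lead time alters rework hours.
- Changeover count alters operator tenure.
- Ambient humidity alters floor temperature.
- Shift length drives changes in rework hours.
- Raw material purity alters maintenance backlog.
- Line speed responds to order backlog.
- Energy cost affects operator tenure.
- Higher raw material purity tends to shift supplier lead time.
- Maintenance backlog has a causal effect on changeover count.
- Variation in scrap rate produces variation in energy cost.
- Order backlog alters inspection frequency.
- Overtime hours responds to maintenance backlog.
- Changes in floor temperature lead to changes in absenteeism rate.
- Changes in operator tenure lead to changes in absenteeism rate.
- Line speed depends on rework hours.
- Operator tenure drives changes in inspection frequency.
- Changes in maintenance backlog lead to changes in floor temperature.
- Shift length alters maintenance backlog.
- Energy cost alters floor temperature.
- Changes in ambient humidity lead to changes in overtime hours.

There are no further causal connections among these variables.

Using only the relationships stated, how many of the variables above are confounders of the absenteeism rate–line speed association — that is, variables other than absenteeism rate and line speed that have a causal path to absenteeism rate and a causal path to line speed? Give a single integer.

2

The common causes are: raw material purity (to absenteeism rate via raw material purity → maintenance backlog → floor temperature → absenteeism rate; to line speed via raw material purity → supplier lead time → rework hours → line speed); shift length (to absenteeism rate via shift length → maintenance backlog → floor temperature → absenteeism rate; to line speed via shift length → rework hours → line speed).
Every other variable lacks a causal path to at least one of absenteeism rate and line speed.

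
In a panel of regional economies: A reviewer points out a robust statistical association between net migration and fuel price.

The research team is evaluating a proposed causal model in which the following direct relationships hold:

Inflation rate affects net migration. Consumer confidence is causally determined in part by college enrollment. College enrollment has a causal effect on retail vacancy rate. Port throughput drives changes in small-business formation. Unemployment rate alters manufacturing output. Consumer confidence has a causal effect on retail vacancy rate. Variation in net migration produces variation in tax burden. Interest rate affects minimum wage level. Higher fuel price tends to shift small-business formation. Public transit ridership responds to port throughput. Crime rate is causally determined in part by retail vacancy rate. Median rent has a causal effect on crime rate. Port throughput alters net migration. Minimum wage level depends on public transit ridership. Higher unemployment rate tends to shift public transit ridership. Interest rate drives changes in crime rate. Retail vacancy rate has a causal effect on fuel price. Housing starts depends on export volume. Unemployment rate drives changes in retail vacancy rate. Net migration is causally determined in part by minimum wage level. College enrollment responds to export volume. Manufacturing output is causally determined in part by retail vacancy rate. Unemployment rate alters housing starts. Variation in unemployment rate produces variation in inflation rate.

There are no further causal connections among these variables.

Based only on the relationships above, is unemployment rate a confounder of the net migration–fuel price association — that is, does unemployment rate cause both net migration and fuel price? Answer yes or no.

Unemployment rate has a causal path to net migration (unemployment rate → inflation rate → net migration) and to fuel price (unemployment rate → retail vacancy rate → fuel price), so it is a common cause of both — a confounder.

yes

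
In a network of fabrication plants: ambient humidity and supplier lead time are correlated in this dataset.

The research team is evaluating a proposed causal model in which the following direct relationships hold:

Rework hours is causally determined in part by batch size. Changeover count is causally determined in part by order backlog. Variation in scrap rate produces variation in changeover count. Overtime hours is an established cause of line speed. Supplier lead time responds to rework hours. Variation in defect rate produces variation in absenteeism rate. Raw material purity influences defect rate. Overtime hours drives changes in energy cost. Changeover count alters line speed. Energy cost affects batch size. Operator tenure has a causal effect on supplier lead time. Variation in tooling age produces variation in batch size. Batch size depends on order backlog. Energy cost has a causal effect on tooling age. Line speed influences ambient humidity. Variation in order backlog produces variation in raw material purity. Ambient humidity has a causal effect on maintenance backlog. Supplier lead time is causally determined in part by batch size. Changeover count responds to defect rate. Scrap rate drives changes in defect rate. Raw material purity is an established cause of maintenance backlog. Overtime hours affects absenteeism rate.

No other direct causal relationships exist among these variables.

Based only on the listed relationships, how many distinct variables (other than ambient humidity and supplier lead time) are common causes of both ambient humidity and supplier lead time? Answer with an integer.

The common causes are: order backlog (to ambient humidity via order backlog → changeover count → line speed → ambient humidity; to supplier lead time via order backlog → batch size → supplier lead time); overtime hours (to ambient humidity via overtime hours → line speed → ambient humidity; to supplier lead time via overtime hours → energy cost → batch size → supplier lead time).
Every other variable lacks a causal path to at least one of ambient humidity and supplier lead time.

2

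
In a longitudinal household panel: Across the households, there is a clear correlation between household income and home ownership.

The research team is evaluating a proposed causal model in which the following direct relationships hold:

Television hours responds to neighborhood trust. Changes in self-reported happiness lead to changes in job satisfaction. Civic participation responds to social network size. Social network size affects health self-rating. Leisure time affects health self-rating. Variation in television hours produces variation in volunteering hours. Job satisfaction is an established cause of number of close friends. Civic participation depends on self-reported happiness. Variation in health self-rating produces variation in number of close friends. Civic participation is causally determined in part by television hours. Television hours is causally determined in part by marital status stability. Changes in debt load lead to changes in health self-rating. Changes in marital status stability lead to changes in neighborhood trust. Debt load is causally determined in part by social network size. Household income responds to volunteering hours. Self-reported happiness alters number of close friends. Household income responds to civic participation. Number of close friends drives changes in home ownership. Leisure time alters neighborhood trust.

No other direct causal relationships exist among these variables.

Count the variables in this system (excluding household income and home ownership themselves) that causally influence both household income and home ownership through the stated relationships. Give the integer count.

3

The common causes are: leisure time (to household income via leisure time → neighborhood trust → television hours → civic participation → household income; to home ownership via leisure time → health self-rating → number of close friends → home ownership); self-reported happiness (to household income via self-reported happiness → civic participation → household income; to home ownership via self-reported happiness → number of close friends → home ownership); social network size (to household income via social network size → civic participation → household income; to home ownership via social network size → health self-rating → number of close friends → home ownership).
Every other variable lacks a causal path to at least one of household income and home ownership.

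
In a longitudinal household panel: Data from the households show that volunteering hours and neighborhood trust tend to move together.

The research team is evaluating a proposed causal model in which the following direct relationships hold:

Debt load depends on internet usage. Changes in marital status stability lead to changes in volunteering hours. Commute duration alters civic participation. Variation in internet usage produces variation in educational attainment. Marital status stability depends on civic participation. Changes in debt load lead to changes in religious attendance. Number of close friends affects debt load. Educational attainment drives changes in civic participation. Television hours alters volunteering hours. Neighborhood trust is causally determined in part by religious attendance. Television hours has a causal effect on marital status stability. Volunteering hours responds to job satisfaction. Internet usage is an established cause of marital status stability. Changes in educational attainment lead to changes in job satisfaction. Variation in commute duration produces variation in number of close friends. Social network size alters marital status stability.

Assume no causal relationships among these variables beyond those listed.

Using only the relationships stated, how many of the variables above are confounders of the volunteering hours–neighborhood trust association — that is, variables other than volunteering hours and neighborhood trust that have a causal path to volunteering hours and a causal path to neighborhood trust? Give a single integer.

The common causes are: commute duration (to volunteering hours via commute duration → civic participation → marital status stability → volunteering hours; to neighborhood trust via commute duration → number of close friends → debt load → religious attendance → neighborhood trust); internet usage (to volunteering hours via internet usage → marital status stability → volunteering hours; to neighborhood trust via internet usage → debt load → religious attendance → neighborhood trust).
Every other variable lacks a causal path to at least one of volunteering hours and neighborhood trust.

2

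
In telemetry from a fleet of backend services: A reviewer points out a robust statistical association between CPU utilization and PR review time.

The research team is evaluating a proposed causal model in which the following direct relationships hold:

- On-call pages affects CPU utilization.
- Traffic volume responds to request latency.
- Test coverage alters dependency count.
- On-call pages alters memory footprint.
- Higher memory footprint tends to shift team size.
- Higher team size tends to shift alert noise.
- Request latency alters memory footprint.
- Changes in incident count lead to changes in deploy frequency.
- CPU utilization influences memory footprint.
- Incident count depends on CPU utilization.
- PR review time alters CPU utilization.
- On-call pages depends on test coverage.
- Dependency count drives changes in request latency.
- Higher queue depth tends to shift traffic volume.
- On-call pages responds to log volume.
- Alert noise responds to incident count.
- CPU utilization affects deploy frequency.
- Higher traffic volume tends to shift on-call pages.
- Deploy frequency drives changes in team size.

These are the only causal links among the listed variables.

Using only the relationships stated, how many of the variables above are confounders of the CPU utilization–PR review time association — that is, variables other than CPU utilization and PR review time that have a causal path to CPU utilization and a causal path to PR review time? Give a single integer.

0

No listed variable has a causal path to both CPU utilization and PR review time, so there are no common causes.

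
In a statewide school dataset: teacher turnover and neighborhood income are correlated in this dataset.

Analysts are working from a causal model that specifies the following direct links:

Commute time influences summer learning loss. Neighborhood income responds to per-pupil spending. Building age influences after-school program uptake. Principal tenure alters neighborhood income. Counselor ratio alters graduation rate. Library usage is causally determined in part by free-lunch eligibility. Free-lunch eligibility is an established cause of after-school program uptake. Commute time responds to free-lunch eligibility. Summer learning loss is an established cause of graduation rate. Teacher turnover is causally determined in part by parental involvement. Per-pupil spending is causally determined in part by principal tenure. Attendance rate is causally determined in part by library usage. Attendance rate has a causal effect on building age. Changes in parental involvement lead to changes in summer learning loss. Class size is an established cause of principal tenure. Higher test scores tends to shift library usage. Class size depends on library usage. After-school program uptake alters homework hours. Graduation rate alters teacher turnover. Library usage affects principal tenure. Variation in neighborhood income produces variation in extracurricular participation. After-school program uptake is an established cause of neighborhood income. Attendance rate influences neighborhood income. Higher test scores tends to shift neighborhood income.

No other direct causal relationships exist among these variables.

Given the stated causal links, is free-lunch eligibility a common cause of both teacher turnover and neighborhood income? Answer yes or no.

yes

Free-lunch eligibility has a causal path to teacher turnover (free-lunch eligibility → commute time → summer learning loss → graduation rate → teacher turnover) and to neighborhood income (free-lunch eligibility → after-school program uptake → neighborhood income), so it is a common cause of both — a confounder.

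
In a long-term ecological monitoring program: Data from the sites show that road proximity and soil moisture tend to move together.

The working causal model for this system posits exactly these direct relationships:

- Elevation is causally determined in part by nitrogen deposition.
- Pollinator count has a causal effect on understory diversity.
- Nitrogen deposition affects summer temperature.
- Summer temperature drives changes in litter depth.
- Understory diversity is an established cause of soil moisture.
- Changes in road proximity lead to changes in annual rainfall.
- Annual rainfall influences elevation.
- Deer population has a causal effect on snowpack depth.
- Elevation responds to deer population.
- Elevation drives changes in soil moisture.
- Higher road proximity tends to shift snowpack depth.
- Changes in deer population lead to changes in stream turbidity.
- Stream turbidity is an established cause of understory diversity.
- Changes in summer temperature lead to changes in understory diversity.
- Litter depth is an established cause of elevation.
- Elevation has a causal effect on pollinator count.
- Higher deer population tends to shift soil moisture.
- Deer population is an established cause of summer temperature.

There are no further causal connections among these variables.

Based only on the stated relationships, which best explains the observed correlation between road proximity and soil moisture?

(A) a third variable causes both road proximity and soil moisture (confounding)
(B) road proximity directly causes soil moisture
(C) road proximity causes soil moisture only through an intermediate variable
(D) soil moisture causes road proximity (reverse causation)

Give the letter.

C

Road proximity reaches soil moisture through road proximity → annual rainfall → elevation → soil moisture — an indirect causal chain with no direct road proximity → soil moisture link. No variable causes both road proximity and soil moisture, so confounding is ruled out; the effect is mediated.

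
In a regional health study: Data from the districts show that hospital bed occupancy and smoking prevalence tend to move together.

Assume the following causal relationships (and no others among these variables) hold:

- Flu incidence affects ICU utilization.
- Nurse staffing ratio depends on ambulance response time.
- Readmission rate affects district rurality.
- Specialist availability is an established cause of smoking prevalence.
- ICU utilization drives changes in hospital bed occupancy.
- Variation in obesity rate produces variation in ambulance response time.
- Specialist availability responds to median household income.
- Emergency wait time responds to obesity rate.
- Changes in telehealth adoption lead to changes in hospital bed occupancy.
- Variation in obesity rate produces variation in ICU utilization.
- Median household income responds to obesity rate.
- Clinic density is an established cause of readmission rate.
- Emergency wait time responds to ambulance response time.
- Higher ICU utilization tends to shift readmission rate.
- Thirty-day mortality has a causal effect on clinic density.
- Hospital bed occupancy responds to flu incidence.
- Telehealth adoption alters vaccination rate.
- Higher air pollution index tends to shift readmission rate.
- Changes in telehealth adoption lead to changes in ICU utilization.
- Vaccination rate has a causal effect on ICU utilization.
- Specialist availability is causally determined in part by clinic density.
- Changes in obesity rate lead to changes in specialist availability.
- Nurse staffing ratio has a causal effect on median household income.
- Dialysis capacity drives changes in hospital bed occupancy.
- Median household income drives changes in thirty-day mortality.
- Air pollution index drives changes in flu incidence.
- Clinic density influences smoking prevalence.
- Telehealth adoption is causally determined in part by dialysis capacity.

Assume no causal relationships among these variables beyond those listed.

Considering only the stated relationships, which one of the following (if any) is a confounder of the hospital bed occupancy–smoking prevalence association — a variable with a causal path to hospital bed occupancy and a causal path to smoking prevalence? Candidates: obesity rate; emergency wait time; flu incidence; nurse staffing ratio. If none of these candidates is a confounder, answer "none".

Obesity rate causes hospital bed occupancy (obesity rate → ICU utilization → hospital bed occupancy) and also causes smoking prevalence (obesity rate → specialist availability → smoking prevalence); it is a common cause of both.
Each of the other candidates lacks a causal path to at least one of hospital bed occupancy and smoking prevalence, so they do not confound the relationship.

obesity rate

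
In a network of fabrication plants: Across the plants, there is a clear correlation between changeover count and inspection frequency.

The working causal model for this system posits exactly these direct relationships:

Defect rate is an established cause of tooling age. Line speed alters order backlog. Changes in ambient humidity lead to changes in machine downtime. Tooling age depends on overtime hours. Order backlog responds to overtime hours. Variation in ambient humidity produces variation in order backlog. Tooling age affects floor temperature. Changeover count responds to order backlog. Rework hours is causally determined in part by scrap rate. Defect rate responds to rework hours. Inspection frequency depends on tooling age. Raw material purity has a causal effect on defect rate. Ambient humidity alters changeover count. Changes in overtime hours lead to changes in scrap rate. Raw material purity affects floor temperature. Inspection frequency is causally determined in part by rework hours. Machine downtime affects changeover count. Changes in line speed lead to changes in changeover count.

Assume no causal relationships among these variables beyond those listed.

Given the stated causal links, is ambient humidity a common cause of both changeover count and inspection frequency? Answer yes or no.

no

Ambient humidity has no stated causal path to inspection frequency. A confounder must cause both variables, so ambient humidity does not qualify.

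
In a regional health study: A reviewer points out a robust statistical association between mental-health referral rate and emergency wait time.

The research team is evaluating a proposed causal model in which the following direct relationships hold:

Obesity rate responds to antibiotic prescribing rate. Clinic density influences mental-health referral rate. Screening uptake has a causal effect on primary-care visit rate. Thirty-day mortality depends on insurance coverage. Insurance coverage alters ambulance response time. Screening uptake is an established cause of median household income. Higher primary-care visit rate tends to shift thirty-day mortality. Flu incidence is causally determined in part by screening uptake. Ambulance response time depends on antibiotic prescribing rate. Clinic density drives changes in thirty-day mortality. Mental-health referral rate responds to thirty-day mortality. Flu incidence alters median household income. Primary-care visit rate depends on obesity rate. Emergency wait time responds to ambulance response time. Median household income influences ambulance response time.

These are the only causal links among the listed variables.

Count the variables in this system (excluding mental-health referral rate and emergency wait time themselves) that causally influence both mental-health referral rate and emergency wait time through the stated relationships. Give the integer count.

3

The common causes are: antibiotic prescribing rate (to mental-health referral rate via antibiotic prescribing rate → obesity rate → primary-care visit rate → thirty-day mortality → mental-health referral rate; to emergency wait time via antibiotic prescribing rate → ambulance response time → emergency wait time); insurance coverage (to mental-health referral rate via insurance coverage → thirty-day mortality → mental-health referral rate; to emergency wait time via insurance coverage → ambulance response time → emergency wait time); screening uptake (to mental-health referral rate via screening uptake → primary-care visit rate → thirty-day mortality → mental-health referral rate; to emergency wait time via screening uptake → median household income → ambulance response time → emergency wait time).
Every other variable lacks a causal path to at least one of mental-health referral rate and emergency wait time.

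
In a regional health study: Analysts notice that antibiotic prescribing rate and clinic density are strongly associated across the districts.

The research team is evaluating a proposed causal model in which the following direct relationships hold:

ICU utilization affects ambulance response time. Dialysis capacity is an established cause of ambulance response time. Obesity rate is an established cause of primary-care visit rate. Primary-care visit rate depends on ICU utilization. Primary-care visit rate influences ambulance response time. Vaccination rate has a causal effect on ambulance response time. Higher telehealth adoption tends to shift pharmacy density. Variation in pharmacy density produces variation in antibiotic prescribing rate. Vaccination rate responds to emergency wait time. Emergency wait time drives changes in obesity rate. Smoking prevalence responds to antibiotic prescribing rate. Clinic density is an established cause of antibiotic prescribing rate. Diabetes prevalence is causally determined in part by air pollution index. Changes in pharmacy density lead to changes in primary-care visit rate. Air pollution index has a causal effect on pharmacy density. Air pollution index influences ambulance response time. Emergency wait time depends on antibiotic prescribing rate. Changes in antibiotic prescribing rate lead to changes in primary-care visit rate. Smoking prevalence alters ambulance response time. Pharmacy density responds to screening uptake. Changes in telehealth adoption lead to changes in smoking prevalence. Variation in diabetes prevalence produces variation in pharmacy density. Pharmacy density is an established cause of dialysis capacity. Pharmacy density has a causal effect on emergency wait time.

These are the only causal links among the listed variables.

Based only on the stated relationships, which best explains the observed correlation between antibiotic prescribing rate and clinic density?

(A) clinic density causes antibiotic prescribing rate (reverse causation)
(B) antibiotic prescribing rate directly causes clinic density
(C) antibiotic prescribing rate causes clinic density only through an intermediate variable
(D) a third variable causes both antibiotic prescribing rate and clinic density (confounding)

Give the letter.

A

The stated link runs clinic density → antibiotic prescribing rate; antibiotic prescribing rate has no causal path to clinic density. No variable causes both, so confounding is ruled out. The correlation reflects reverse causation.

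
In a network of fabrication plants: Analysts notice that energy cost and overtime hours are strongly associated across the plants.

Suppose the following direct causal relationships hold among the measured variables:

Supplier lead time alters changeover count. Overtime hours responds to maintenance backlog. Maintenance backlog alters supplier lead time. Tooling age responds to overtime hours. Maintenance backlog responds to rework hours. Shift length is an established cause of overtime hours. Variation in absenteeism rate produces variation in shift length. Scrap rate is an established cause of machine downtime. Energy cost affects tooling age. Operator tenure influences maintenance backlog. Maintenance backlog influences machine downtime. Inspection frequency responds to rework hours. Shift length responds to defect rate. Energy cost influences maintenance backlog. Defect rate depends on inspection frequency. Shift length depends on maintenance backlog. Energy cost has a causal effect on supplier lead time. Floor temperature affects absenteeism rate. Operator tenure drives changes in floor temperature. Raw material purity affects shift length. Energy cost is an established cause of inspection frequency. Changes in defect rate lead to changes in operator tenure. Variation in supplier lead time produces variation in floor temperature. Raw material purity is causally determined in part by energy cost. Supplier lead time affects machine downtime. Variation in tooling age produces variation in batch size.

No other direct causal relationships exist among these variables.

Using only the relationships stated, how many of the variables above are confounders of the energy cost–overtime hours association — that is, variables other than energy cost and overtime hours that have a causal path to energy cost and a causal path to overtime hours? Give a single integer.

No listed variable has a causal path to both energy cost and overtime hours, so there are no common causes.

0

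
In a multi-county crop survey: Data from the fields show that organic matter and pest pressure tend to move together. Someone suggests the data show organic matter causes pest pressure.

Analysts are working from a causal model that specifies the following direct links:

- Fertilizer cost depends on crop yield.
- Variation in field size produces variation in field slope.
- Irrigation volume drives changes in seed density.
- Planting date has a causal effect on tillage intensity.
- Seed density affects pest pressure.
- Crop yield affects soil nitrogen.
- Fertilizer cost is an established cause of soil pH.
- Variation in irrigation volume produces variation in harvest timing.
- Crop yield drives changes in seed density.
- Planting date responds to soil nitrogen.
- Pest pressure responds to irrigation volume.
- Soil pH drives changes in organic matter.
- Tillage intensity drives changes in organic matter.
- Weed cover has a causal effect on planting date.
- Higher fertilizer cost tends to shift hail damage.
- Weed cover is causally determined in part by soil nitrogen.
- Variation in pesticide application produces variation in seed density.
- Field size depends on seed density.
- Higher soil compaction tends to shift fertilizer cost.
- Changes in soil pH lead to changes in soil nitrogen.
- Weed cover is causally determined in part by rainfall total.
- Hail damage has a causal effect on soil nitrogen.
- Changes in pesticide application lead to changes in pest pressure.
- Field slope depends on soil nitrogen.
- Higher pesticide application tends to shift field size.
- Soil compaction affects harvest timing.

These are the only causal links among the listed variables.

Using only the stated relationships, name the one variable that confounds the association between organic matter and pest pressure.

crop yield

Crop yield has a causal path to organic matter (crop yield → fertilizer cost → soil pH → organic matter) and a separate causal path to pest pressure (crop yield → seed density → pest pressure), so it is a common cause of both.
No stated relationship gives organic matter a causal route to pest pressure, so the correlation is explained by the shared upstream cause rather than a direct effect.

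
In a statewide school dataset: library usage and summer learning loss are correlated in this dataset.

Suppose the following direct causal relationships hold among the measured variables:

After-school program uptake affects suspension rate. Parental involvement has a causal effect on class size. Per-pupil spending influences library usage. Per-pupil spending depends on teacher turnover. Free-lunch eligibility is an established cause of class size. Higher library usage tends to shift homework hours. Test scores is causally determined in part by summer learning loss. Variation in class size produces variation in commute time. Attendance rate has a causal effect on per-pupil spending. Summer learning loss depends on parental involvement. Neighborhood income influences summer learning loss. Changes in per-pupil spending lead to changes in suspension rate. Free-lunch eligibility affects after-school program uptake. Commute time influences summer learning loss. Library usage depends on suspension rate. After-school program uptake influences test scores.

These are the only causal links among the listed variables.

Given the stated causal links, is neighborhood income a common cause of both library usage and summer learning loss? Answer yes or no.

Neighborhood income has no stated causal path to library usage. A confounder must cause both variables, so neighborhood income does not qualify.

no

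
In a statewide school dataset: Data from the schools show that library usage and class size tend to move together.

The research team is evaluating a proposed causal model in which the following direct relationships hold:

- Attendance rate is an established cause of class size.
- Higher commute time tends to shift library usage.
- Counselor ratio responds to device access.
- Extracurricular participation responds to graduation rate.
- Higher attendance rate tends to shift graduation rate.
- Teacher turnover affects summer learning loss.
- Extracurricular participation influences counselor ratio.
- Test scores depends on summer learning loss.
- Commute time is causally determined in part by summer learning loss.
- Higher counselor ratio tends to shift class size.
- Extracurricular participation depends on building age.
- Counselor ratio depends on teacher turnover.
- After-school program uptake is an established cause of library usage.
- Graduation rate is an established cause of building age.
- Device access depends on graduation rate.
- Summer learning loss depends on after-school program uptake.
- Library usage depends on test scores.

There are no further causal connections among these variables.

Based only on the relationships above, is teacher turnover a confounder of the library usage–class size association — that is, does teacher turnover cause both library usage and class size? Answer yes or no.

yes

Teacher turnover has a causal path to library usage (teacher turnover → summer learning loss → commute time → library usage) and to class size (teacher turnover → counselor ratio → class size), so it is a common cause of both — a confounder.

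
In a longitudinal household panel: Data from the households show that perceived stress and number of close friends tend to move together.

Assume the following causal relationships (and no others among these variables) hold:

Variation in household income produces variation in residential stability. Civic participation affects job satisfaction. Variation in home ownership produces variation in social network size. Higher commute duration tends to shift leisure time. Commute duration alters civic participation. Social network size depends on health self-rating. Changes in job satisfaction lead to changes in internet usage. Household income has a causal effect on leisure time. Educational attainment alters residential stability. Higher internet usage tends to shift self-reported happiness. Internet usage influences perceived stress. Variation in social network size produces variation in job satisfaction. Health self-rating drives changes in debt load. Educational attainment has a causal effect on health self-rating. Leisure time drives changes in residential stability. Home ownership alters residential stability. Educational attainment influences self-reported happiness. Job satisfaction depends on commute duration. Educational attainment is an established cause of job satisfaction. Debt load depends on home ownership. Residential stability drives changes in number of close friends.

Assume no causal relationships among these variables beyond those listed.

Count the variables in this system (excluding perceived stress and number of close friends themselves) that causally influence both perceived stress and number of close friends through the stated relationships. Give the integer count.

3

The common causes are: commute duration (to perceived stress via commute duration → job satisfaction → internet usage → perceived stress; to number of close friends via commute duration → leisure time → residential stability → number of close friends); educational attainment (to perceived stress via educational attainment → job satisfaction → internet usage → perceived stress; to number of close friends via educational attainment → residential stability → number of close friends); home ownership (to perceived stress via home ownership → social network size → job satisfaction → internet usage → perceived stress; to number of close friends via home ownership → residential stability → number of close friends).
Every other variable lacks a causal path to at least one of perceived stress and number of close friends.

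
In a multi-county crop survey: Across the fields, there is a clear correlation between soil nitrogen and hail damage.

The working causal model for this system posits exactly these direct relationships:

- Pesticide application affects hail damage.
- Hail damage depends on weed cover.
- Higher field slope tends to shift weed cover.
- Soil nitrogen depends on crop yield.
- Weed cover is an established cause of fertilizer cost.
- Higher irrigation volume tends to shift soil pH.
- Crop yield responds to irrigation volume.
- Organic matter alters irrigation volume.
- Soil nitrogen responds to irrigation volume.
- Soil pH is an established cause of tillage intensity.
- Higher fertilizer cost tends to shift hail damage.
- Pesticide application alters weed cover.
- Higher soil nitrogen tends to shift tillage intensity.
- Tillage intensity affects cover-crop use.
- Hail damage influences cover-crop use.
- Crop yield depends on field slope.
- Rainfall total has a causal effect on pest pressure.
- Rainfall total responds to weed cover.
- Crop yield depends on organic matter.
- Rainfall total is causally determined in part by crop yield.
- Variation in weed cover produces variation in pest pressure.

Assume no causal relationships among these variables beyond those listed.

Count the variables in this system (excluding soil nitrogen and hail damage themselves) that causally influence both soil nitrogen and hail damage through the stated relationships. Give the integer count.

The common causes are: field slope (to soil nitrogen via field slope → crop yield → soil nitrogen; to hail damage via field slope → weed cover → hail damage).
Every other variable lacks a causal path to at least one of soil nitrogen and hail damage.

1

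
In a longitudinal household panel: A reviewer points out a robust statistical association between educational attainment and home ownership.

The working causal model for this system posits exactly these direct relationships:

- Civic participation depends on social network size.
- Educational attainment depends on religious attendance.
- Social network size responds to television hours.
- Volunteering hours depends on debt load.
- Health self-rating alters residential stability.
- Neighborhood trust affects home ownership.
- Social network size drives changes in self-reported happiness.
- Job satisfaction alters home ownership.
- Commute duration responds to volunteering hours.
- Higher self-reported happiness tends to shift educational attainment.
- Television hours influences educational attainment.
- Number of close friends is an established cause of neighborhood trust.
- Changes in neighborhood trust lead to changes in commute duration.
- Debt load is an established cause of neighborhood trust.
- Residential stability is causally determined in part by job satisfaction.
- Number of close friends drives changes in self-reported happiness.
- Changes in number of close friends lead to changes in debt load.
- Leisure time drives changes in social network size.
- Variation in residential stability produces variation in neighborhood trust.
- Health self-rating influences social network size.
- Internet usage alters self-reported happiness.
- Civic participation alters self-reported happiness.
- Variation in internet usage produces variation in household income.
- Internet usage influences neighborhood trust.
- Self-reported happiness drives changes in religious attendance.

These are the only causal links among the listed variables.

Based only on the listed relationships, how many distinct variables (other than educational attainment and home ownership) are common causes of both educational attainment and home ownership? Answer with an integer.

3

The common causes are: health self-rating (to educational attainment via health self-rating → social network size → self-reported happiness → educational attainment; to home ownership via health self-rating → residential stability → neighborhood trust → home ownership); internet usage (to educational attainment via internet usage → self-reported happiness → educational attainment; to home ownership via internet usage → neighborhood trust → home ownership); number of close friends (to educational attainment via number of close friends → self-reported happiness → educational attainment; to home ownership via number of close friends → neighborhood trust → home ownership).
Every other variable lacks a causal path to at least one of educational attainment and home ownership.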